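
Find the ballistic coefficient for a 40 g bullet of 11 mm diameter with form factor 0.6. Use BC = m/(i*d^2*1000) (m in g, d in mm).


BC = m/(i*d^2*1000) = 40/(0.6 * 11^2 * 1000) = 0.000551

0.000551


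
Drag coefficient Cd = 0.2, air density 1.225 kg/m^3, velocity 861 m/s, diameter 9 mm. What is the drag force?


A = pi*(d/2)^2 = pi*(9/2000)^2 = 6.36173e-05 m^2
Fd = 0.5*Cd*rho*A*v^2 = 0.5*0.2*1.225*6.36173e-05*861^2 = 5.777 N

5.777 N


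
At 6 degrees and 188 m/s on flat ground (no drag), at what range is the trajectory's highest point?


R = v0^2*sin(2*theta)/g = 188^2*sin(2*6°)/9.81 = 749.076 m
apex_dist = R/2 = 749.076/2 = 374.5 m

374.5 m


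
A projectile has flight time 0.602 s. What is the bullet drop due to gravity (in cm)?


drop = 0.5*g*t^2 = 0.5*9.81*0.602^2 = 1.77759 m ≈ 177.8 cm

177.8 cm


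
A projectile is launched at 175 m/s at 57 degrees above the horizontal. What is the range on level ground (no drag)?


R = v0^2 * sin(2*theta) / g = 175^2 * sin(2*57°) / 9.81 = 2852 m

2852 m


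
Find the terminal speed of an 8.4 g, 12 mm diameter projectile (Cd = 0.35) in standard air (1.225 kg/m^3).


A = pi*(d/2)^2 = pi*(12/2000)^2 = 1.13097e-04 m^2
vt = sqrt(2mg/(Cd*rho*A)) = sqrt(2*0.0084*9.81/(0.35 * 1.225 * 1.13097e-04)) = 58.3 m/s

58.3 m/s


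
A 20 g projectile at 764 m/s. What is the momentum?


p = m*v = 0.02*764 = 15.28 kg·m/s

15.28 kg·m/s


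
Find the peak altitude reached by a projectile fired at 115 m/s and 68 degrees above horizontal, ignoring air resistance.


H = (v0*sin(theta))^2 / (2g) = (115*sin(68°))^2 / (2*9.81) = 579.5 m

579.5 m


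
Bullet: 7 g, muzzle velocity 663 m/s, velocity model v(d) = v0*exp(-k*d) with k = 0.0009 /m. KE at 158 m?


v = v0*exp(-k*d) = 663*exp(-0.0009*158) = 575.118 m/s
E = 0.5*m*v^2 = 0.5*0.007*575.118^2 = 1158 J

1158 J


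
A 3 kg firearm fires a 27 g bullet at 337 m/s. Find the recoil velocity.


v_recoil = m_p * v_p / m_gun = 0.027 * 337 / 3 = 3.033 m/s

3.033 m/s


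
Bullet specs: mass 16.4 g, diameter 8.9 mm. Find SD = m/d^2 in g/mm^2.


SD = m/d^2 = 16.4/8.9^2 = 0.207 g/mm^2

0.207 g/mm^2


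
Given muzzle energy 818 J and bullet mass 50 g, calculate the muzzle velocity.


v = sqrt(2*E/m) = sqrt(2*818/0.05) = 180.9 m/s

180.9 m/s


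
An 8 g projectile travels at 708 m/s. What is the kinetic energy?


E = 0.5*m*v^2 = 0.5*0.008*708^2 = 2005 J

2005 J


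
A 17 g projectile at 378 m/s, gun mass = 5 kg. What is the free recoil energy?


v_r = m_p*v_p/m_gun = 0.017*378/5 = 1.2852 m/s, E_r = 0.5*m_gun*v_r^2 = 0.5*5*1.2852^2 = 4.129 J

4.129 J


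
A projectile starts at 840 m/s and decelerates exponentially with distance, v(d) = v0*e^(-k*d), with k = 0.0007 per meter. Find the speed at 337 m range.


v = v0*exp(-k*d) = 840*exp(-0.0007*337) = 663.5 m/s

663.5 m/s


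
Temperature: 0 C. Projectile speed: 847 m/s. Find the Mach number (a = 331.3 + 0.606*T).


a = 331.3 + 0.606*(0) = 331.3 m/s
M = v/a = 847/331.3 = 2.557

2.557


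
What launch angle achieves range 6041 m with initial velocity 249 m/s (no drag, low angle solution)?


sin(2*theta) = R*g/v0^2 = 6041*9.81/249^2 = 0.955827, theta = arcsin(0.955827)/2 = 36.45°

36.45 degrees


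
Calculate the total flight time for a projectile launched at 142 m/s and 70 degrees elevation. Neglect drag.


T = 2*v0*sin(theta)/g = 2*142*sin(70°)/9.81 = 27.2 s

27.2 s


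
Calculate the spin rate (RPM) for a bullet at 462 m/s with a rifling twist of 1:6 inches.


twist_m = 6*0.0254 = 0.1524 m
spin = v/twist = 462/0.1524 = 3031.496 rev/s
RPM = spin*60 = 3031.496*60 ≈ 181890 RPM

181890 RPM


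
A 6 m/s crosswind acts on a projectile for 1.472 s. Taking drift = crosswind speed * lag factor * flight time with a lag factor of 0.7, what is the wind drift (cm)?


drift = v_wind * lag * t = 6 * 0.7 * 1.472 = 6.1824 m ≈ 618.2 cm

618.2 cm


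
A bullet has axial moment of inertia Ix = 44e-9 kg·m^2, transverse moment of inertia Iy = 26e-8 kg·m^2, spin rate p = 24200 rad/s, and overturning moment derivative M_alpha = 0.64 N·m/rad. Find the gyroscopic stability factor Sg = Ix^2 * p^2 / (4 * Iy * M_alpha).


Sg = Ix^2 * p^2 / (4 * Iy * M_alpha) = (44e-9)^2 * 24200^2 / (4 * 26e-8 * 0.64) = 1.703

1.703


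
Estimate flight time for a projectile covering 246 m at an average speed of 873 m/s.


t = d/v = 246/873 = 0.2818 s

0.2818 s


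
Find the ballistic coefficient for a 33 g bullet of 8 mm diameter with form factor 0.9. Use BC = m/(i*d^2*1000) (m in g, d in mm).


BC = m/(i*d^2*1000) = 33/(0.9 * 8^2 * 1000) = 0.0005729

0.0005729


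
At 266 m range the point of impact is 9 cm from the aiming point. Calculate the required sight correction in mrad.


1 mrad subtends 1 cm per 10 m of range, so adj = error_cm / (dist_m / 10) = 9 / (266/10) = 0.3383 mrad

0.3383 mrad


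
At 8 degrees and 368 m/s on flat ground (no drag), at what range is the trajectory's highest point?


R = v0^2*sin(2*theta)/g = 368^2*sin(2*8°)/9.81 = 3805.09 m
apex_dist = R/2 = 3805.09/2 = 1903 m

1903 m


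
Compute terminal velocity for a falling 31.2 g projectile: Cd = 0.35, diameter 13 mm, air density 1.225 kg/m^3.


A = pi*(d/2)^2 = pi*(13/2000)^2 = 1.32732e-04 m^2
vt = sqrt(2mg/(Cd*rho*A)) = sqrt(2*0.0312*9.81/(0.35 * 1.225 * 1.32732e-04)) = 103.7 m/s

103.7 m/s


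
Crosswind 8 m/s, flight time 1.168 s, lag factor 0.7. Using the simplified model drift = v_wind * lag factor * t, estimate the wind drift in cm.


drift = v_wind * lag * t = 8 * 0.7 * 1.168 = 6.5408 m ≈ 654.1 cm

654.1 cm


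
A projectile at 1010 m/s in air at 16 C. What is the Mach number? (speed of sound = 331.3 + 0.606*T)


a = 331.3 + 0.606*(16) = 340.996 m/s
M = v/a = 1010/340.996 = 2.962

2.962


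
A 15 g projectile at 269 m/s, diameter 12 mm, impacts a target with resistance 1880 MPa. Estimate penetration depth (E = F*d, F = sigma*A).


A = pi*(d/2)^2 = pi*(12/2)^2 = 113.097 mm^2
E = 0.5*m*v^2 = 0.5*0.015*269^2 = 542.707 J
depth = E/(sigma*A) = 542.707 J / (1880 MPa * 113.097 mm^2) = 542.707/(1880 * 113.097) m = 0.00255244 m ≈ 2.552 mm

2.552 mm


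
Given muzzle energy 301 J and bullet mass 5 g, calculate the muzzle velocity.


v = sqrt(2*E/m) = sqrt(2*301/0.005) = 347 m/s

347 m/s


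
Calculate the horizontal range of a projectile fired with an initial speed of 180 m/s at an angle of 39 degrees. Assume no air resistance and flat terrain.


R = v0^2 * sin(2*theta) / g = 180^2 * sin(2*39°) / 9.81 = 3231 m

3231 m


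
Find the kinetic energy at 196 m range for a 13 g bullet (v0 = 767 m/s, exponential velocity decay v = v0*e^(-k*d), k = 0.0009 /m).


v = v0*exp(-k*d) = 767*exp(-0.0009*196) = 642.963 m/s
E = 0.5*m*v^2 = 0.5*0.013*642.963^2 = 2687 J

2687 J


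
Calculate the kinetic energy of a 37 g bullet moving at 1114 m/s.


E = 0.5*m*v^2 = 0.5*0.037*1114^2 = 22958 J

22958 J


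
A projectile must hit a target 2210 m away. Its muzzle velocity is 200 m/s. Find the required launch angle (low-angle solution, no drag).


sin(2*theta) = R*g/v0^2 = 2210*9.81/200^2 = 0.542003, theta = arcsin(0.542003)/2 = 16.41°

16.41 degrees


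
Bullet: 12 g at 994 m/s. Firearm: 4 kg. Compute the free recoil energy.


v_r = m_p*v_p/m_gun = 0.012*994/4 = 2.982 m/s, E_r = 0.5*m_gun*v_r^2 = 0.5*4*2.982^2 = 17.78 J

17.78 J


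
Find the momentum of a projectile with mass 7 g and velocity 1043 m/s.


p = m*v = 0.007*1043 = 7.301 kg·m/s

7.301 kg·m/s


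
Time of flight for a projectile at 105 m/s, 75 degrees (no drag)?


T = 2*v0*sin(theta)/g = 2*105*sin(75°)/9.81 = 20.68 s

20.68 s


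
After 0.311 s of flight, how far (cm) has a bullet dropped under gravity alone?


drop = 0.5*g*t^2 = 0.5*9.81*0.311^2 = 0.474417 m ≈ 47.44 cm

47.44 cm


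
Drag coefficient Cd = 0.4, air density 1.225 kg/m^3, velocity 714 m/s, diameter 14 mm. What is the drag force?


A = pi*(d/2)^2 = pi*(14/2000)^2 = 1.53938e-04 m^2
Fd = 0.5*Cd*rho*A*v^2 = 0.5*0.4*1.225*1.53938e-04*714^2 = 19.23 N

19.23 N


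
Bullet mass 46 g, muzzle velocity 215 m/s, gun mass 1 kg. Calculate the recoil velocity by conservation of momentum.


v_recoil = m_p * v_p / m_gun = 0.046 * 215 / 1 = 9.89 m/s

9.89 m/s


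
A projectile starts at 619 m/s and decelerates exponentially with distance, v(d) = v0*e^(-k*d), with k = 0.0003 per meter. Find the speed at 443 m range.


v = v0*exp(-k*d) = 619*exp(-0.0003*443) = 542 m/s

542 m/s


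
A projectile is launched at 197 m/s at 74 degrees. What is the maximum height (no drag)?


H = (v0*sin(theta))^2 / (2g) = (197*sin(74°))^2 / (2*9.81) = 1828 m

1828 m


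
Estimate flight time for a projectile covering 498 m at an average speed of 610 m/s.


t = d/v = 498/610 = 0.8164 s

0.8164 s


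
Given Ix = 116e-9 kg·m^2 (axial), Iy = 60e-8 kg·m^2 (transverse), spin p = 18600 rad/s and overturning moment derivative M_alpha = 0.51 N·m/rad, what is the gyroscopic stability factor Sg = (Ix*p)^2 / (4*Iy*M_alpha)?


Sg = Ix^2 * p^2 / (4 * Iy * M_alpha) = (116e-9)^2 * 18600^2 / (4 * 60e-8 * 0.51) = 3.803

3.803


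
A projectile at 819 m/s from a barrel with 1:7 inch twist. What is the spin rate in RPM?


twist_m = 7*0.0254 = 0.1778 m
spin = v/twist = 819/0.1778 = 4606.299 rev/s
RPM = spin*60 = 4606.299*60 ≈ 276378 RPM

276378 RPM


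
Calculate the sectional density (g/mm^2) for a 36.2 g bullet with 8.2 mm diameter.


SD = m/d^2 = 36.2/8.2^2 = 0.5384 g/mm^2

0.5384 g/mm^2


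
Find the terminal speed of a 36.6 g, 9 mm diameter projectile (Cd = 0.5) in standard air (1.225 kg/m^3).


A = pi*(d/2)^2 = pi*(9/2000)^2 = 6.36173e-05 m^2
vt = sqrt(2mg/(Cd*rho*A)) = sqrt(2*0.0366*9.81/(0.5 * 1.225 * 6.36173e-05)) = 135.8 m/s

135.8 m/s


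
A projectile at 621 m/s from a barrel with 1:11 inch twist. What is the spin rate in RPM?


twist_m = 11*0.0254 = 0.2794 m
spin = v/twist = 621/0.2794 = 2222.62 rev/s
RPM = spin*60 = 2222.62*60 ≈ 133357 RPM

133357 RPM


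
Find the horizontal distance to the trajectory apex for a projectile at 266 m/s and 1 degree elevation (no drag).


R = v0^2*sin(2*theta)/g = 266^2*sin(2*1°)/9.81 = 251.718 m
apex_dist = R/2 = 251.718/2 = 125.9 m

125.9 m


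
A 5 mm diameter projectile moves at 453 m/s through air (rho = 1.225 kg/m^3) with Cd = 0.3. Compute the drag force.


A = pi*(d/2)^2 = pi*(5/2000)^2 = 1.96350e-05 m^2
Fd = 0.5*Cd*rho*A*v^2 = 0.5*0.3*1.225*1.96350e-05*453^2 = 0.7404 N

0.7404 N


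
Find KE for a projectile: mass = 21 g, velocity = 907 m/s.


E = 0.5*m*v^2 = 0.5*0.021*907^2 = 8638 J

8638 J


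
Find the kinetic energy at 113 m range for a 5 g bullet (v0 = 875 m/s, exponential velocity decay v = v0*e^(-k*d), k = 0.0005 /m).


v = v0*exp(-k*d) = 875*exp(-0.0005*113) = 826.933 m/s
E = 0.5*m*v^2 = 0.5*0.005*826.933^2 = 1710 J

1710 J


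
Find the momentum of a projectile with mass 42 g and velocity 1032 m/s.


p = m*v = 0.042*1032 = 43.34 kg·m/s

43.34 kg·m/s


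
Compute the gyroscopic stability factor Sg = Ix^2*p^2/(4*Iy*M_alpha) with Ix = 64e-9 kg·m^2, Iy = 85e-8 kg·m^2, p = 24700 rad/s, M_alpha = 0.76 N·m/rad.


Sg = Ix^2 * p^2 / (4 * Iy * M_alpha) = (64e-9)^2 * 24700^2 / (4 * 85e-8 * 0.76) = 0.9671

0.9671


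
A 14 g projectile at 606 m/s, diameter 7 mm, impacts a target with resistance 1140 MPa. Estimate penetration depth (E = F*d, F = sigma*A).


A = pi*(d/2)^2 = pi*(7/2)^2 = 38.4845 mm^2
E = 0.5*m*v^2 = 0.5*0.014*606^2 = 2570.65 J
depth = E/(sigma*A) = 2570.65 J / (1140 MPa * 38.4845 mm^2) = 2570.65/(1140 * 38.4845) m = 0.0585939 m ≈ 58.59 mm

58.59 mm


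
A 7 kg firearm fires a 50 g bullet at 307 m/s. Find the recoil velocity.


v_recoil = m_p * v_p / m_gun = 0.05 * 307 / 7 = 2.193 m/s

2.193 m/s


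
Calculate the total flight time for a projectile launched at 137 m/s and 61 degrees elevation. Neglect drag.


T = 2*v0*sin(theta)/g = 2*137*sin(61°)/9.81 = 24.43 s

24.43 s


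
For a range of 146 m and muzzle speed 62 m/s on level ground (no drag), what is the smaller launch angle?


sin(2*theta) = R*g/v0^2 = 146*9.81/62^2 = 0.372596, theta = arcsin(0.372596)/2 = 10.94°

10.94 degrees


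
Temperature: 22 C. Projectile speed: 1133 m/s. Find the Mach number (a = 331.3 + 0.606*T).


a = 331.3 + 0.606*(22) = 344.632 m/s
M = v/a = 1133/344.632 = 3.288

3.288


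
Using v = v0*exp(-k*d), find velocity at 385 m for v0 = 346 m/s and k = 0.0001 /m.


v = v0*exp(-k*d) = 346*exp(-0.0001*385) = 332.9 m/s

332.9 m/s


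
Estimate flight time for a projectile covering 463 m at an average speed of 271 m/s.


t = d/v = 463/271 = 1.708 s

1.708 s


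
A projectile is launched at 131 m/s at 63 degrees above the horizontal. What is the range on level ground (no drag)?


R = v0^2 * sin(2*theta) / g = 131^2 * sin(2*63°) / 9.81 = 1415 m

1415 m


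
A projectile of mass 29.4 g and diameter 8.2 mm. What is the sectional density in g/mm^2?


SD = m/d^2 = 29.4/8.2^2 = 0.4372 g/mm^2

0.4372 g/mm^2


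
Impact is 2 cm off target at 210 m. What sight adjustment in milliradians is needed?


1 mrad subtends 1 cm per 10 m of range, so adj = error_cm / (dist_m / 10) = 2 / (210/10) = 0.09524 mrad

0.09524 mrad


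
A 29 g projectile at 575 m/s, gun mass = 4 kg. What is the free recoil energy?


v_r = m_p*v_p/m_gun = 0.029*575/4 = 4.16875 m/s, E_r = 0.5*m_gun*v_r^2 = 0.5*4*4.16875^2 = 34.76 J

34.76 J


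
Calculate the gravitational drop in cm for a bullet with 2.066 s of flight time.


drop = 0.5*g*t^2 = 0.5*9.81*2.066^2 = 20.9363 m ≈ 2094 cm

2094 cm


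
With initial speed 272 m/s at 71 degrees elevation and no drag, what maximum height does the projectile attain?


H = (v0*sin(theta))^2 / (2g) = (272*sin(71°))^2 / (2*9.81) = 3371 m

3371 m


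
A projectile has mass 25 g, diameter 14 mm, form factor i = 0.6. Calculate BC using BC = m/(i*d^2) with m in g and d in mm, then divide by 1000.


BC = m/(i*d^2*1000) = 25/(0.6 * 14^2 * 1000) = 0.0002126

0.0002126


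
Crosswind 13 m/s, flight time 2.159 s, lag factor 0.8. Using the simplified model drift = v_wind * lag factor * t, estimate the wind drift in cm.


drift = v_wind * lag * t = 13 * 0.8 * 2.159 = 22.4536 m ≈ 2245 cm

2245 cm


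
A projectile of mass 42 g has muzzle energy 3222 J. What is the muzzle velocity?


v = sqrt(2*E/m) = sqrt(2*3222/0.042) = 391.7 m/s

391.7 m/s


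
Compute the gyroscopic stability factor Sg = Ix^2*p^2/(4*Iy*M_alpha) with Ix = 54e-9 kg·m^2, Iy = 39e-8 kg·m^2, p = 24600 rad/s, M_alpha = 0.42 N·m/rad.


Sg = Ix^2 * p^2 / (4 * Iy * M_alpha) = (54e-9)^2 * 24600^2 / (4 * 39e-8 * 0.42) = 2.693

2.693


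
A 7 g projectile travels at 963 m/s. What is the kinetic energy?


E = 0.5*m*v^2 = 0.5*0.007*963^2 = 3246 J

3246 J


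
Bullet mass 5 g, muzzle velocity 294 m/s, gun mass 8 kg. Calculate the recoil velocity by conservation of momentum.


v_recoil = m_p * v_p / m_gun = 0.005 * 294 / 8 = 0.1837 m/s

0.1837 m/s


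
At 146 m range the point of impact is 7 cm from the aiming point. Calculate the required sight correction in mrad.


1 mrad subtends 1 cm per 10 m of range, so adj = error_cm / (dist_m / 10) = 7 / (146/10) = 0.4795 mrad

0.4795 mrad


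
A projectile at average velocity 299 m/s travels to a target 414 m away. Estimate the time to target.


t = d/v = 414/299 = 1.385 s

1.385 s


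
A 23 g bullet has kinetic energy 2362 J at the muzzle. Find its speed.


v = sqrt(2*E/m) = sqrt(2*2362/0.023) = 453.2 m/s

453.2 m/s


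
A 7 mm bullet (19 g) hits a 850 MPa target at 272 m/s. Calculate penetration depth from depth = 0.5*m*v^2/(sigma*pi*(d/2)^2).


A = pi*(d/2)^2 = pi*(7/2)^2 = 38.4845 mm^2
E = 0.5*m*v^2 = 0.5*0.019*272^2 = 702.848 J
depth = E/(sigma*A) = 702.848 J / (850 MPa * 38.4845 mm^2) = 702.848/(850 * 38.4845) m = 0.021486 m ≈ 21.49 mm

21.49 mm


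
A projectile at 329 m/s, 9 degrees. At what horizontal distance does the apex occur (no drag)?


R = v0^2*sin(2*theta)/g = 329^2*sin(2*9°)/9.81 = 3409.61 m
apex_dist = R/2 = 3409.61/2 = 1705 m

1705 m


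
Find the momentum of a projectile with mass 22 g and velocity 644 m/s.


p = m*v = 0.022*644 = 14.17 kg·m/s

14.17 kg·m/s


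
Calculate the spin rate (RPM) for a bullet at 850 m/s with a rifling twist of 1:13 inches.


twist_m = 13*0.0254 = 0.3302 m
spin = v/twist = 850/0.3302 = 2574.197 rev/s
RPM = spin*60 = 2574.197*60 ≈ 154452 RPM

154452 RPM


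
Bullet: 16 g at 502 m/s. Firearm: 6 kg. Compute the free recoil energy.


v_r = m_p*v_p/m_gun = 0.016*502/6 = 1.33867 m/s, E_r = 0.5*m_gun*v_r^2 = 0.5*6*1.33867^2 = 5.376 J

5.376 J


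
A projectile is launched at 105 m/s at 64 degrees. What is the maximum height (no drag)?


H = (v0*sin(theta))^2 / (2g) = (105*sin(64°))^2 / (2*9.81) = 453.9 m

453.9 m


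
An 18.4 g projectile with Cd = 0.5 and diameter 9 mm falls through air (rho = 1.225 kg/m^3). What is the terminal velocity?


A = pi*(d/2)^2 = pi*(9/2000)^2 = 6.36173e-05 m^2
vt = sqrt(2mg/(Cd*rho*A)) = sqrt(2*0.0184*9.81/(0.5 * 1.225 * 6.36173e-05)) = 96.25 m/s

96.25 m/s


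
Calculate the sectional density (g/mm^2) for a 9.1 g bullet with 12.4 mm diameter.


SD = m/d^2 = 9.1/12.4^2 = 0.05918 g/mm^2

0.05918 g/mm^2


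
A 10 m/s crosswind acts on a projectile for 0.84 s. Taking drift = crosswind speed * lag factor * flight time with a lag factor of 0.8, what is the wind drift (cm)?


drift = v_wind * lag * t = 10 * 0.8 * 0.84 = 6.72 m ≈ 672 cm

672 cm


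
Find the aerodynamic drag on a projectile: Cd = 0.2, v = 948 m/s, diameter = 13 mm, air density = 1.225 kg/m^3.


A = pi*(d/2)^2 = pi*(13/2000)^2 = 1.32732e-04 m^2
Fd = 0.5*Cd*rho*A*v^2 = 0.5*0.2*1.225*1.32732e-04*948^2 = 14.61 N

14.61 N


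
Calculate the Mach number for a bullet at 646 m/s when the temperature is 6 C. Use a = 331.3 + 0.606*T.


a = 331.3 + 0.606*(6) = 334.936 m/s
M = v/a = 646/334.936 = 1.929

1.929


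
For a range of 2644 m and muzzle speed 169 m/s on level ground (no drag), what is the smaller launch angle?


sin(2*theta) = R*g/v0^2 = 2644*9.81/169^2 = 0.908149, theta = arcsin(0.908149)/2 = 32.63°

32.63 degrees


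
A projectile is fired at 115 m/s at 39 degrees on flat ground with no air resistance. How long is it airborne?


T = 2*v0*sin(theta)/g = 2*115*sin(39°)/9.81 = 14.75 s

14.75 s


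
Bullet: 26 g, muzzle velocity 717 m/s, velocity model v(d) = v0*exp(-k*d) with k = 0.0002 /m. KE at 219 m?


v = v0*exp(-k*d) = 717*exp(-0.0002*219) = 686.273 m/s
E = 0.5*m*v^2 = 0.5*0.026*686.273^2 = 6123 J

6123 J


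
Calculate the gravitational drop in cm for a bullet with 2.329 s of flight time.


drop = 0.5*g*t^2 = 0.5*9.81*2.329^2 = 26.6059 m ≈ 2661 cm

2661 cm


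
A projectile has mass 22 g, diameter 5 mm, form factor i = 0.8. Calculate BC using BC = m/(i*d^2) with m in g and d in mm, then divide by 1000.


BC = m/(i*d^2*1000) = 22/(0.8 * 5^2 * 1000) = 0.0011

0.0011


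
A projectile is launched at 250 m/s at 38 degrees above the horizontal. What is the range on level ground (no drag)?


R = v0^2 * sin(2*theta) / g = 250^2 * sin(2*38°) / 9.81 = 6182 m

6182 m


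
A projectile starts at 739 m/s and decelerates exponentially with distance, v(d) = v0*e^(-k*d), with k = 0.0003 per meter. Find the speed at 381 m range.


v = v0*exp(-k*d) = 739*exp(-0.0003*381) = 659.2 m/s

659.2 m/s


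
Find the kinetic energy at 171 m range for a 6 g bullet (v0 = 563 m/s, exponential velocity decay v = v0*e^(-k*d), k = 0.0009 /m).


v = v0*exp(-k*d) = 563*exp(-0.0009*171) = 482.692 m/s
E = 0.5*m*v^2 = 0.5*0.006*482.692^2 = 699 J

699 J


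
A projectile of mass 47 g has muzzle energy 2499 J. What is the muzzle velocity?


v = sqrt(2*E/m) = sqrt(2*2499/0.047) = 326.1 m/s

326.1 m/s


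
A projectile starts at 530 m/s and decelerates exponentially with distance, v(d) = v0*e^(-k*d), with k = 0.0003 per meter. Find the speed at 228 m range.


v = v0*exp(-k*d) = 530*exp(-0.0003*228) = 495 m/s

495 m/s


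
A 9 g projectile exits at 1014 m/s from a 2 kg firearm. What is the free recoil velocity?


v_recoil = m_p * v_p / m_gun = 0.009 * 1014 / 2 = 4.563 m/s

4.563 m/s


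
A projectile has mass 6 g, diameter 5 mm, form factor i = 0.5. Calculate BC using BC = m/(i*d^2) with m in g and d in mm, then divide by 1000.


BC = m/(i*d^2*1000) = 6/(0.5 * 5^2 * 1000) = 0.00048

0.00048


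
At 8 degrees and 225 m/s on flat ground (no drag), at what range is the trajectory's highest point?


R = v0^2*sin(2*theta)/g = 225^2*sin(2*8°)/9.81 = 1422.44 m
apex_dist = R/2 = 1422.44/2 = 711.2 m

711.2 m


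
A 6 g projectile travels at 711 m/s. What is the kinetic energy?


E = 0.5*m*v^2 = 0.5*0.006*711^2 = 1517 J

1517 J


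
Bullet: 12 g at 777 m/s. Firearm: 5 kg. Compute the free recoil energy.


v_r = m_p*v_p/m_gun = 0.012*777/5 = 1.8648 m/s, E_r = 0.5*m_gun*v_r^2 = 0.5*5*1.8648^2 = 8.694 J

8.694 J


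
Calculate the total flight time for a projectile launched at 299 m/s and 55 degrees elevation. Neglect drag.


T = 2*v0*sin(theta)/g = 2*299*sin(55°)/9.81 = 49.93 s

49.93 s


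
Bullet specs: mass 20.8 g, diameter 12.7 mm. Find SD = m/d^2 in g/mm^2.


SD = m/d^2 = 20.8/12.7^2 = 0.129 g/mm^2

0.129 g/mm^2


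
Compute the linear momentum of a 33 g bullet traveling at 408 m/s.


p = m*v = 0.033*408 = 13.46 kg·m/s

13.46 kg·m/s


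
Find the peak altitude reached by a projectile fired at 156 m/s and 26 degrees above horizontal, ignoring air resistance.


H = (v0*sin(theta))^2 / (2g) = (156*sin(26°))^2 / (2*9.81) = 238.4 m

238.4 m


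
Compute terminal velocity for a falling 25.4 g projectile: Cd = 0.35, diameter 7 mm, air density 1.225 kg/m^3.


A = pi*(d/2)^2 = pi*(7/2000)^2 = 3.84845e-05 m^2
vt = sqrt(2mg/(Cd*rho*A)) = sqrt(2*0.0254*9.81/(0.35 * 1.225 * 3.84845e-05)) = 173.8 m/s

173.8 m/s


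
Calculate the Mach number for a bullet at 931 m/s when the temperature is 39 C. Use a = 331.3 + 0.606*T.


a = 331.3 + 0.606*(39) = 354.934 m/s
M = v/a = 931/354.934 = 2.623

2.623


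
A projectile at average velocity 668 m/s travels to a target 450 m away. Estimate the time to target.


t = d/v = 450/668 = 0.6737 s

0.6737 s


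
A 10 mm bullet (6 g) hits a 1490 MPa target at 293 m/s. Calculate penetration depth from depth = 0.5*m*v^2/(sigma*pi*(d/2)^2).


A = pi*(d/2)^2 = pi*(10/2)^2 = 78.5398 mm^2
E = 0.5*m*v^2 = 0.5*0.006*293^2 = 257.547 J
depth = E/(sigma*A) = 257.547 J / (1490 MPa * 78.5398 mm^2) = 257.547/(1490 * 78.5398) m = 0.0022008 m ≈ 2.201 mm

2.201 mm


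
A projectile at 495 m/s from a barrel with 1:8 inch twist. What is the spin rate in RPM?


twist_m = 8*0.0254 = 0.2032 m
spin = v/twist = 495/0.2032 = 2436.024 rev/s
RPM = spin*60 = 2436.024*60 ≈ 146161 RPM

146161 RPM


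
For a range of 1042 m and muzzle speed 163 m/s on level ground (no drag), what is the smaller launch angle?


sin(2*theta) = R*g/v0^2 = 1042*9.81/163^2 = 0.384735, theta = arcsin(0.384735)/2 = 11.31°

11.31 degrees


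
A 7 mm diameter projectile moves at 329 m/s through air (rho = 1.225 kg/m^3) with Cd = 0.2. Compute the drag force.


A = pi*(d/2)^2 = pi*(7/2000)^2 = 3.84845e-05 m^2
Fd = 0.5*Cd*rho*A*v^2 = 0.5*0.2*1.225*3.84845e-05*329^2 = 0.5103 N

0.5103 N


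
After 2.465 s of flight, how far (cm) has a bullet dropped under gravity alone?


drop = 0.5*g*t^2 = 0.5*9.81*2.465^2 = 29.8039 m ≈ 2980 cm

2980 cm


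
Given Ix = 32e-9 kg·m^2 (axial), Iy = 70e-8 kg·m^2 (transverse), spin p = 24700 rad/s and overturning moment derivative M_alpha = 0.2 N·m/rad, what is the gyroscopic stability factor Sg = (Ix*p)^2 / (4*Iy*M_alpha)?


Sg = Ix^2 * p^2 / (4 * Iy * M_alpha) = (32e-9)^2 * 24700^2 / (4 * 70e-8 * 0.2) = 1.116

1.116


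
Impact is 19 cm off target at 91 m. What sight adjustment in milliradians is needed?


1 mrad subtends 1 cm per 10 m of range, so adj = error_cm / (dist_m / 10) = 19 / (91/10) = 2.088 mrad

2.088 mrad


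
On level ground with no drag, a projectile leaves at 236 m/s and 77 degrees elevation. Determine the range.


R = v0^2 * sin(2*theta) / g = 236^2 * sin(2*77°) / 9.81 = 2489 m

2489 m


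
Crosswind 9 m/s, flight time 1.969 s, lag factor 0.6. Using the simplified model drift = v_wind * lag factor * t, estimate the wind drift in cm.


drift = v_wind * lag * t = 9 * 0.6 * 1.969 = 10.6326 m ≈ 1063 cm

1063 cm


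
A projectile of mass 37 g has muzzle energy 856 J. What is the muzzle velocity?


v = sqrt(2*E/m) = sqrt(2*856/0.037) = 215.1 m/s

215.1 m/s


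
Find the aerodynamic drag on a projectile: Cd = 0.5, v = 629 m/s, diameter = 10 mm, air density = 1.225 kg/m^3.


A = pi*(d/2)^2 = pi*(10/2000)^2 = 7.85398e-05 m^2
Fd = 0.5*Cd*rho*A*v^2 = 0.5*0.5*1.225*7.85398e-05*629^2 = 9.516 N

9.516 N


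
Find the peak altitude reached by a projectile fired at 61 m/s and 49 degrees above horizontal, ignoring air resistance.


H = (v0*sin(theta))^2 / (2g) = (61*sin(49°))^2 / (2*9.81) = 108 m

108 m


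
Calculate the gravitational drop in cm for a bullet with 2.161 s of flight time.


drop = 0.5*g*t^2 = 0.5*9.81*2.161^2 = 22.906 m ≈ 2291 cm

2291 cm


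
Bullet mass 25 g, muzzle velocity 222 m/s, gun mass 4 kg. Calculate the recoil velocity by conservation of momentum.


v_recoil = m_p * v_p / m_gun = 0.025 * 222 / 4 = 1.388 m/s

1.388 m/s


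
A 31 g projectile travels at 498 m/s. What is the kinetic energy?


E = 0.5*m*v^2 = 0.5*0.031*498^2 = 3844 J

3844 J


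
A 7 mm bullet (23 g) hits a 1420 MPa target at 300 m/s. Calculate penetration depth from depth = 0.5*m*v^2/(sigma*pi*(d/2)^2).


A = pi*(d/2)^2 = pi*(7/2)^2 = 38.4845 mm^2
E = 0.5*m*v^2 = 0.5*0.023*300^2 = 1035 J
depth = E/(sigma*A) = 1035 J / (1420 MPa * 38.4845 mm^2) = 1035/(1420 * 38.4845) m = 0.0189394 m ≈ 18.94 mm

18.94 mm


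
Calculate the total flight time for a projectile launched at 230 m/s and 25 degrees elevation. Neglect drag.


T = 2*v0*sin(theta)/g = 2*230*sin(25°)/9.81 = 19.82 s

19.82 s


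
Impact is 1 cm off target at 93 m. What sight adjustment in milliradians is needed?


1 mrad subtends 1 cm per 10 m of range, so adj = error_cm / (dist_m / 10) = 1 / (93/10) = 0.1075 mrad

0.1075 mrad


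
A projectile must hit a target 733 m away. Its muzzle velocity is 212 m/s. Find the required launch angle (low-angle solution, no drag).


sin(2*theta) = R*g/v0^2 = 733*9.81/212^2 = 0.159993, theta = arcsin(0.159993)/2 = 4.603°

4.603 degrees


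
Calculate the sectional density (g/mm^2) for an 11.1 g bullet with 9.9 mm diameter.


SD = m/d^2 = 11.1/9.9^2 = 0.1133 g/mm^2

0.1133 g/mm^2


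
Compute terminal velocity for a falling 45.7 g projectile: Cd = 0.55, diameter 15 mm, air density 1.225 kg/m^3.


A = pi*(d/2)^2 = pi*(15/2000)^2 = 1.76715e-04 m^2
vt = sqrt(2mg/(Cd*rho*A)) = sqrt(2*0.0457*9.81/(0.55 * 1.225 * 1.76715e-04)) = 86.78 m/s

86.78 m/s


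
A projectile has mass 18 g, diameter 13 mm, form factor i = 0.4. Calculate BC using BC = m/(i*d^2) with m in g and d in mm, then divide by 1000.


BC = m/(i*d^2*1000) = 18/(0.4 * 13^2 * 1000) = 0.0002663

0.0002663


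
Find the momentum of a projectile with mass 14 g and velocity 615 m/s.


p = m*v = 0.014*615 = 8.61 kg·m/s

8.61 kg·m/s


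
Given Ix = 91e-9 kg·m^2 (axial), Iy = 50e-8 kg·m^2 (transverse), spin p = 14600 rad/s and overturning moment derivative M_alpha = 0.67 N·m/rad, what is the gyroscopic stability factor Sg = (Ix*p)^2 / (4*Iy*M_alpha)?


Sg = Ix^2 * p^2 / (4 * Iy * M_alpha) = (91e-9)^2 * 14600^2 / (4 * 50e-8 * 0.67) = 1.317

1.317


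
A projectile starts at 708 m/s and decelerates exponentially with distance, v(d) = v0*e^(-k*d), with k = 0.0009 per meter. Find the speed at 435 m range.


v = v0*exp(-k*d) = 708*exp(-0.0009*435) = 478.6 m/s

478.6 m/s


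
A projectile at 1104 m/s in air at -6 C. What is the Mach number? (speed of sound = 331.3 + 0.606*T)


a = 331.3 + 0.606*(-6) = 327.664 m/s
M = v/a = 1104/327.664 = 3.369

3.369


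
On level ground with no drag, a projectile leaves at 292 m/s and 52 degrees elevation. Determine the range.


R = v0^2 * sin(2*theta) / g = 292^2 * sin(2*52°) / 9.81 = 8433 m

8433 m


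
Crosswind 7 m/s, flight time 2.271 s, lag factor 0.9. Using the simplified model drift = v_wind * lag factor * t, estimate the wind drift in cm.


drift = v_wind * lag * t = 7 * 0.9 * 2.271 = 14.3073 m ≈ 1431 cm

1431 cm


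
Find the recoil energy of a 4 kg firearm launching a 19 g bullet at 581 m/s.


v_r = m_p*v_p/m_gun = 0.019*581/4 = 2.75975 m/s, E_r = 0.5*m_gun*v_r^2 = 0.5*4*2.75975^2 = 15.23 J

15.23 J


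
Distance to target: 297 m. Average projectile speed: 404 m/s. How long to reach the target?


t = d/v = 297/404 = 0.7351 s

0.7351 s


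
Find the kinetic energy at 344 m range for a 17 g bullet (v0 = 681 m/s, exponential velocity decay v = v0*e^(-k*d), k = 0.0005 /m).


v = v0*exp(-k*d) = 681*exp(-0.0005*344) = 573.388 m/s
E = 0.5*m*v^2 = 0.5*0.017*573.388^2 = 2795 J

2795 J


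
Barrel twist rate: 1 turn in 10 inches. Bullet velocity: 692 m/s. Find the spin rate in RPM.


twist_m = 10*0.0254 = 0.254 m
spin = v/twist = 692/0.254 = 2724.409 rev/s
RPM = spin*60 = 2724.409*60 ≈ 163465 RPM

163465 RPM


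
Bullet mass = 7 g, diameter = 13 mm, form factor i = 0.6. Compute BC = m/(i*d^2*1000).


BC = m/(i*d^2*1000) = 7/(0.6 * 13^2 * 1000) = 6.903e-05

6.903e-05


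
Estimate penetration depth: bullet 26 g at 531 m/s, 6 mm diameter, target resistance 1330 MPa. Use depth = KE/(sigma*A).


A = pi*(d/2)^2 = pi*(6/2)^2 = 28.2743 mm^2
E = 0.5*m*v^2 = 0.5*0.026*531^2 = 3665.49 J
depth = E/(sigma*A) = 3665.49 J / (1330 MPa * 28.2743 mm^2) = 3665.49/(1330 * 28.2743) m = 0.0974739 m ≈ 97.47 mm

97.47 mm


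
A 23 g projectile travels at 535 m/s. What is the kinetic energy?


E = 0.5*m*v^2 = 0.5*0.023*535^2 = 3292 J

3292 J


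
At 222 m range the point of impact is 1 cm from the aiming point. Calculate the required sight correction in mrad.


1 mrad subtends 1 cm per 10 m of range, so adj = error_cm / (dist_m / 10) = 1 / (222/10) = 0.04505 mrad

0.04505 mrad


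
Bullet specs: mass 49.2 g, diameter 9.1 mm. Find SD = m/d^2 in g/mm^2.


SD = m/d^2 = 49.2/9.1^2 = 0.5941 g/mm^2

0.5941 g/mm^2


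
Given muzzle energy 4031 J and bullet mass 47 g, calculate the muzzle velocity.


v = sqrt(2*E/m) = sqrt(2*4031/0.047) = 414.2 m/s

414.2 m/s


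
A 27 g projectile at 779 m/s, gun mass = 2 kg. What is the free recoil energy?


v_r = m_p*v_p/m_gun = 0.027*779/2 = 10.5165 m/s, E_r = 0.5*m_gun*v_r^2 = 0.5*2*10.5165^2 = 110.6 J

110.6 J


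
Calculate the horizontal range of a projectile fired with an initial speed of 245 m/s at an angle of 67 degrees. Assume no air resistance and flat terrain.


R = v0^2 * sin(2*theta) / g = 245^2 * sin(2*67°) / 9.81 = 4401 m

4401 m


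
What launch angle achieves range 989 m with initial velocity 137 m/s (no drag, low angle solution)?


sin(2*theta) = R*g/v0^2 = 989*9.81/137^2 = 0.516921, theta = arcsin(0.516921)/2 = 15.56°

15.56 degrees


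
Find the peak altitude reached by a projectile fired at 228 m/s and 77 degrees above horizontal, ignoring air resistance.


H = (v0*sin(theta))^2 / (2g) = (228*sin(77°))^2 / (2*9.81) = 2515 m

2515 m


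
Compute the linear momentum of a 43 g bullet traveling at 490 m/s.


p = m*v = 0.043*490 = 21.07 kg·m/s

21.07 kg·m/s


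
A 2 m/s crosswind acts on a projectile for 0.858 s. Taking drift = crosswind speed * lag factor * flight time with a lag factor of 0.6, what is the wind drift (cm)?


drift = v_wind * lag * t = 2 * 0.6 * 0.858 = 1.0296 m ≈ 103 cm

103 cm


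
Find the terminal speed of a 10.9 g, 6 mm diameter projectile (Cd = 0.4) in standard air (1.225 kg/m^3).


A = pi*(d/2)^2 = pi*(6/2000)^2 = 2.82743e-05 m^2
vt = sqrt(2mg/(Cd*rho*A)) = sqrt(2*0.0109*9.81/(0.4 * 1.225 * 2.82743e-05)) = 124.2 m/s

124.2 m/s


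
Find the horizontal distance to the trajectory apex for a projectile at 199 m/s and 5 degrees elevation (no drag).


R = v0^2*sin(2*theta)/g = 199^2*sin(2*5°)/9.81 = 700.983 m
apex_dist = R/2 = 700.983/2 = 350.5 m

350.5 m


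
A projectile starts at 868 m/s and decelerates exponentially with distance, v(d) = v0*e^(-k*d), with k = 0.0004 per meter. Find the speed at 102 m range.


v = v0*exp(-k*d) = 868*exp(-0.0004*102) = 833.3 m/s

833.3 m/s


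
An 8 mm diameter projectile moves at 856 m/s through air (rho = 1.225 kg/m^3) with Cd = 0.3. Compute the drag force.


A = pi*(d/2)^2 = pi*(8/2000)^2 = 5.02655e-05 m^2
Fd = 0.5*Cd*rho*A*v^2 = 0.5*0.3*1.225*5.02655e-05*856^2 = 6.768 N

6.768 N


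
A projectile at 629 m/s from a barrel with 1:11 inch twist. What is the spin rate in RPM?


twist_m = 11*0.0254 = 0.2794 m
spin = v/twist = 629/0.2794 = 2251.253 rev/s
RPM = spin*60 = 2251.253*60 ≈ 135075 RPM

135075 RPM


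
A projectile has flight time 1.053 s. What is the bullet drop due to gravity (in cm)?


drop = 0.5*g*t^2 = 0.5*9.81*1.053^2 = 5.43871 m ≈ 543.9 cm

543.9 cm


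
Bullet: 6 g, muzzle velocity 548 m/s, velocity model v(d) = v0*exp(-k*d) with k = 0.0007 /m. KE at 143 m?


v = v0*exp(-k*d) = 548*exp(-0.0007*143) = 495.801 m/s
E = 0.5*m*v^2 = 0.5*0.006*495.801^2 = 737.5 J

737.5 J


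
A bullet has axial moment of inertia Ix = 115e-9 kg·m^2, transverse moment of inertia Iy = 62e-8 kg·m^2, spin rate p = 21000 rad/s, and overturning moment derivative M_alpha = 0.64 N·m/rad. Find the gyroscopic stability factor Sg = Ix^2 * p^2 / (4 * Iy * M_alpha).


Sg = Ix^2 * p^2 / (4 * Iy * M_alpha) = (115e-9)^2 * 21000^2 / (4 * 62e-8 * 0.64) = 3.675

3.675


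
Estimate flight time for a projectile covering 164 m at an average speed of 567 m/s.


t = d/v = 164/567 = 0.2892 s

0.2892 s


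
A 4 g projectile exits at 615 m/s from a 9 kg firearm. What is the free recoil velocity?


v_recoil = m_p * v_p / m_gun = 0.004 * 615 / 9 = 0.2733 m/s

0.2733 m/s


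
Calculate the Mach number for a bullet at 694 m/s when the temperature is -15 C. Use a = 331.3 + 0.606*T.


a = 331.3 + 0.606*(-15) = 322.21 m/s
M = v/a = 694/322.21 = 2.154

2.154


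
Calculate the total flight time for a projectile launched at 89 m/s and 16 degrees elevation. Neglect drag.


T = 2*v0*sin(theta)/g = 2*89*sin(16°)/9.81 = 5.001 s

5.001 s


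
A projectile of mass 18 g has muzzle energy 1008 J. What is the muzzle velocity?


v = sqrt(2*E/m) = sqrt(2*1008/0.018) = 334.7 m/s

334.7 m/s


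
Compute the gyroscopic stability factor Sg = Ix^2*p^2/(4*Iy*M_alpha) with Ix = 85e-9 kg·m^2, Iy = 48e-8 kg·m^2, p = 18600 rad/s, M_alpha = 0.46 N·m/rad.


Sg = Ix^2 * p^2 / (4 * Iy * M_alpha) = (85e-9)^2 * 18600^2 / (4 * 48e-8 * 0.46) = 2.83

2.83


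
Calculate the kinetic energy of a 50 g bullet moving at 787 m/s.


E = 0.5*m*v^2 = 0.5*0.05*787^2 = 15484 J

15484 J


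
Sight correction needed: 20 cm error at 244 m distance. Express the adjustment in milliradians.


1 mrad subtends 1 cm per 10 m of range, so adj = error_cm / (dist_m / 10) = 20 / (244/10) = 0.8197 mrad

0.8197 mrad


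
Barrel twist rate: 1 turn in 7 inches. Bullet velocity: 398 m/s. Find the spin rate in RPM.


twist_m = 7*0.0254 = 0.1778 m
spin = v/twist = 398/0.1778 = 2238.47 rev/s
RPM = spin*60 = 2238.47*60 ≈ 134308 RPM

134308 RPM


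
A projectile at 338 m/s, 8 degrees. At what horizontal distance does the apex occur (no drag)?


R = v0^2*sin(2*theta)/g = 338^2*sin(2*8°)/9.81 = 3209.98 m
apex_dist = R/2 = 3209.98/2 = 1605 m

1605 m


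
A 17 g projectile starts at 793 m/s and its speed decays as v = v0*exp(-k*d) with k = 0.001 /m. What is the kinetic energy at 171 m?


v = v0*exp(-k*d) = 793*exp(-0.001*171) = 668.358 m/s
E = 0.5*m*v^2 = 0.5*0.017*668.358^2 = 3797 J

3797 J


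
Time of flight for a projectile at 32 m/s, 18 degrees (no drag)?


T = 2*v0*sin(theta)/g = 2*32*sin(18°)/9.81 = 2.016 s

2.016 s


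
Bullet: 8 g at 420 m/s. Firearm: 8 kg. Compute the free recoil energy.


v_r = m_p*v_p/m_gun = 0.008*420/8 = 0.42 m/s, E_r = 0.5*m_gun*v_r^2 = 0.5*8*0.42^2 = 0.7056 J

0.7056 J


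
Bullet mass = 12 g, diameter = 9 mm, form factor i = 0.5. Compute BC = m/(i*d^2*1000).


BC = m/(i*d^2*1000) = 12/(0.5 * 9^2 * 1000) = 0.0002963

0.0002963


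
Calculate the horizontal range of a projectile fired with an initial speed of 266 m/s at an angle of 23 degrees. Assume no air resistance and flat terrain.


R = v0^2 * sin(2*theta) / g = 266^2 * sin(2*23°) / 9.81 = 5188 m

5188 m


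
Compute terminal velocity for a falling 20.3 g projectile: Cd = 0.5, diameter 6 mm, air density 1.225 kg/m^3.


A = pi*(d/2)^2 = pi*(6/2000)^2 = 2.82743e-05 m^2
vt = sqrt(2mg/(Cd*rho*A)) = sqrt(2*0.0203*9.81/(0.5 * 1.225 * 2.82743e-05)) = 151.7 m/s

151.7 m/s


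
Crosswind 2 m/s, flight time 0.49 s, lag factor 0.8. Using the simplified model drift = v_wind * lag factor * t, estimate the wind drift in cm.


drift = v_wind * lag * t = 2 * 0.8 * 0.49 = 0.784 m ≈ 78.4 cm

78.4 cm


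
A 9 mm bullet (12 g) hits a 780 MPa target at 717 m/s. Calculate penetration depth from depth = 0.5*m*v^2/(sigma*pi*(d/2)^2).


A = pi*(d/2)^2 = pi*(9/2)^2 = 63.6173 mm^2
E = 0.5*m*v^2 = 0.5*0.012*717^2 = 3084.53 J
depth = E/(sigma*A) = 3084.53 J / (780 MPa * 63.6173 mm^2) = 3084.53/(780 * 63.6173) m = 0.0621613 m ≈ 62.16 mm

62.16 mm


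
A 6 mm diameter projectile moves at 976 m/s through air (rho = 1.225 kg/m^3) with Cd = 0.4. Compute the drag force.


A = pi*(d/2)^2 = pi*(6/2000)^2 = 2.82743e-05 m^2
Fd = 0.5*Cd*rho*A*v^2 = 0.5*0.4*1.225*2.82743e-05*976^2 = 6.599 N

6.599 N


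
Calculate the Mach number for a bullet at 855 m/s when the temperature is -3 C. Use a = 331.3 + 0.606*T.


a = 331.3 + 0.606*(-3) = 329.482 m/s
M = v/a = 855/329.482 = 2.595

2.595


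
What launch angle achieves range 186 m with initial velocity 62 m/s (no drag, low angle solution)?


sin(2*theta) = R*g/v0^2 = 186*9.81/62^2 = 0.474677, theta = arcsin(0.474677)/2 = 14.17°

14.17 degrees


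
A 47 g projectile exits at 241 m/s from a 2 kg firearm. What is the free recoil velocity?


v_recoil = m_p * v_p / m_gun = 0.047 * 241 / 2 = 5.663 m/s

5.663 m/s


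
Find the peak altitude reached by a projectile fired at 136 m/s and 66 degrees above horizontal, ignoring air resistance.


H = (v0*sin(theta))^2 / (2g) = (136*sin(66°))^2 / (2*9.81) = 786.8 m

786.8 m


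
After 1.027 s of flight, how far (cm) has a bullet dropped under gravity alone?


drop = 0.5*g*t^2 = 0.5*9.81*1.027^2 = 5.17345 m ≈ 517.3 cm

517.3 cm


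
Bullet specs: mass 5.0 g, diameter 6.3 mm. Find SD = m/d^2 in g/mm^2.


SD = m/d^2 = 5.0/6.3^2 = 0.126 g/mm^2

0.126 g/mm^2


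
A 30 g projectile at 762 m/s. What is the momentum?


p = m*v = 0.03*762 = 22.86 kg·m/s

22.86 kg·m/s


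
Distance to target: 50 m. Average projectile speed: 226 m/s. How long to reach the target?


t = d/v = 50/226 = 0.2212 s

0.2212 s


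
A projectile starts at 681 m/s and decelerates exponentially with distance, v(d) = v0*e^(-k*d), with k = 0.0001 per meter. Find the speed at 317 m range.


v = v0*exp(-k*d) = 681*exp(-0.0001*317) = 659.8 m/s

659.8 m/s


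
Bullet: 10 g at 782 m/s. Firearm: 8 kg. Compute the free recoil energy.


v_r = m_p*v_p/m_gun = 0.01*782/8 = 0.9775 m/s, E_r = 0.5*m_gun*v_r^2 = 0.5*8*0.9775^2 = 3.822 J

3.822 J


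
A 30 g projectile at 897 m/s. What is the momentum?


p = m*v = 0.03*897 = 26.91 kg·m/s

26.91 kg·m/s
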